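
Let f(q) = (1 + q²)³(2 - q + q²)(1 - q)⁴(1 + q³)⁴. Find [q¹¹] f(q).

(1 + q²)³ has coefficients 1,0,3,0,3,0,1 for degrees 0…6.
(2 - q + q²) has coefficients 2,-1,1,0,0,0,0,0,0,0,0,0 for degrees 0…11.
Multiplying by (1 - q)⁴ gives running coefficients 2,-9,17,-18,12,-5,1,0,0,0,0,0 for degrees 0…11.
Finally multiplying by (1 + q³)⁴, the product of all factors after the first has coefficients 2,-9,17,-10,-24,63,-59,-6,82,-96,36,38 for degrees 0…11.
[q¹¹] = 1·38 + 3·(-96) + 3·(-6) + 1·63 = -205.

-205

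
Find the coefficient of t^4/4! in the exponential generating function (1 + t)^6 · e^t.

1045

The EGF product rule gives c_4 = Σ_{k_1+k_2=4} C(4; k_1,k_2) · ∏ g_i(k_i), where (1+t)^6 gives the falling factorial (6)_k; e^t gives (1)^k.
g_1(k) for k = 0…4: 1, 6, 30, 120, 360.
g_2(k) for k = 0…4: 1, 1, 1, 1, 1.
c_4 = Σ_k C(4,k)·g_1(k)·g_2(4−k) = 1·1·1 + 4·6·1 + 6·30·1 + 4·120·1 + 1·360·1 = 1 + 24 + 180 + 480 + 360 = 1045.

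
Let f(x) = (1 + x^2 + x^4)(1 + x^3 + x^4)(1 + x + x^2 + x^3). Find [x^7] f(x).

5

(1 + x^2 + x^4) has coefficients 1,0,1,0,1 for degrees 0…4.
(1 + x^3 + x^4) has coefficients 1,0,0,1,1,0,0,0 for degrees 0…7.
Finally multiplying by (1 + x + x^2 + x^3), the product of all factors after the first has coefficients 1,1,1,2,2,2,2,1 for degrees 0…7.
[x^7] = 1·1 + 1·2 + 1·2 = 5.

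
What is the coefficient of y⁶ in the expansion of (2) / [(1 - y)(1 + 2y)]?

86

Partial fractions give a closed form: a_n = (2/3)·1^n + (4/3)·(-2)^n.
At n = 6: a_6 = 86.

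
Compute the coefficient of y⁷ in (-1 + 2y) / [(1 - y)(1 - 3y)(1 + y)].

Partial fractions give a closed form: a_n = (-1/4)·1^n + (-3/8)·3^n + (-3/8)·(-1)^n.
At n = 7: a_7 = -820.

-820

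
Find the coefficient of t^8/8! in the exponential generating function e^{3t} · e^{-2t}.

The EGF product rule gives c_8 = Σ_{k_1+k_2=8} C(8; k_1,k_2) · ∏ g_i(k_i), where e^{3t} gives (3)^k; e^{-2t} gives (-2)^k.
g_1(k) for k = 0…8: 1, 3, 9, 27, 81, 243, 729, 2187, 6561.
g_2(k) for k = 0…8: 1, -2, 4, -8, 16, -32, 64, -128, 256.
c_8 = Σ_k C(8,k)·g_1(k)·g_2(8−k) = 1·1·256 + 8·3·(-128) + 28·9·64 + 56·27·(-32) + 70·81·16 + 56·243·(-8) + 28·729·4 + 8·2187·(-2) + 1·6561·1 = 256 − 3072 + 16128 − 48384 + 90720 − 108864 + 81648 − 34992 + 6561 = 1.

1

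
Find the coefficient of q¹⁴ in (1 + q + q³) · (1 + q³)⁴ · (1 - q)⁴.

(1 + q + q³) has coefficients 1,1,0,1 for degrees 0…3.
(1 + q³)⁴ has coefficients 1,0,0,4,0,0,6,0,0,4,0,0,1,0,0 for degrees 0…14.
Finally multiplying by (1 - q)⁴, the product of all factors after the first has coefficients 1,-4,6,0,-15,24,-10,-20,36,-20,-10,24,-15,0,6 for degrees 0…14.
[q¹⁴] = 1·6 + 1·0 + 1·24 = 30.

30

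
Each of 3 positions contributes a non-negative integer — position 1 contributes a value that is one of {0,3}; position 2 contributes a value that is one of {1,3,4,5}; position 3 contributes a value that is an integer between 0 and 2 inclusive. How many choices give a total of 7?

3

The generating function for the choices is (1 + t³)·(t + t³ + t⁴ + t⁵)·(1 + t + t²); the count is [t⁷].
(1 + t³) has coefficients 1,0,0,1 for degrees 0…3.
(t + t³ + t⁴ + t⁵) has coefficients 0,1,0,1,1,1,0,0 for degrees 0…7.
Finally multiplying by (1 + t + t²), the product of all factors after the first has coefficients 0,1,1,2,2,3,2,1 for degrees 0…7.
[t⁷] = 1·1 + 1·2 = 3.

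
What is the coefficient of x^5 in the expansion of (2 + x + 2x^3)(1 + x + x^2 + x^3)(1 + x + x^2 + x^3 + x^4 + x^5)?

(2 + x + 2x^3) has coefficients 2,1,0,2 for degrees 0…3.
(1 + x + x^2 + x^3) has coefficients 1,1,1,1,0,0 for degrees 0…5.
Finally multiplying by (1 + x + x^2 + x^3 + x^4 + x^5), the product of all factors after the first has coefficients 1,2,3,4,4,4 for degrees 0…5.
[x^5] = 2·4 + 1·4 + 2·3 = 18.

18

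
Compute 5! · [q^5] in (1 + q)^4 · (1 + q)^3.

The EGF product rule gives c_5 = Σ_{k_1+k_2=5} C(5; k_1,k_2) · ∏ g_i(k_i), where (1+q)^4 gives the falling factorial (4)_k; (1+q)^3 gives the falling factorial (3)_k.
g_1(k) for k = 0…5: 1, 4, 12, 24, 24, 0.
g_2(k) for k = 0…5: 1, 3, 6, 6, 0, 0.
c_5 = Σ_k C(5,k)·g_1(k)·g_2(5−k) = 10·12·6 + 10·24·6 + 5·24·3 = 720 + 1440 + 360 = 2520.

2520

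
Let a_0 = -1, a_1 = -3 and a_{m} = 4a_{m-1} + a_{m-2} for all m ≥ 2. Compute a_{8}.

-75025

The ordinary generating function has denominator 1 - 4x - x^2.
Iterating the recurrence: a_0,…,a_{8} = -1, -3, -13, -55, -233, -987, -4181, -17711, -75025.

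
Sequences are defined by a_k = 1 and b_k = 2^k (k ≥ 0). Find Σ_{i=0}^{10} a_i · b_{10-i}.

2047

Write out a_i and b_{10-i} for i = 0,…,10 and sum the products.
Σ = 1·1024 + 1·512 + 1·256 + 1·128 + 1·64 + 1·32 + 1·16 + 1·8 + 1·4 + 1·2 + 1·1 = 2047.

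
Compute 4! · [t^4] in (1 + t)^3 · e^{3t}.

801

The EGF product rule gives c_4 = Σ_{k_1+k_2=4} C(4; k_1,k_2) · ∏ g_i(k_i), where (1+t)^3 gives the falling factorial (3)_k; e^{3t} gives (3)^k.
g_1(k) for k = 0…4: 1, 3, 6, 6, 0.
g_2(k) for k = 0…4: 1, 3, 9, 27, 81.
c_4 = Σ_k C(4,k)·g_1(k)·g_2(4−k) = 1·1·81 + 4·3·27 + 6·6·9 + 4·6·3 = 81 + 324 + 324 + 72 = 801.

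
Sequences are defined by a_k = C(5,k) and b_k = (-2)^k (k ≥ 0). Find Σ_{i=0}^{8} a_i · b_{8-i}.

This is [x^8] in the product of the two ordinary generating functions.
Σ = 1·256 + 5·(-128) + 10·64 + 10·(-32) + 5·16 + 1·(-8) + 0·4 + 0·(-2) + 0·1 = 8.

8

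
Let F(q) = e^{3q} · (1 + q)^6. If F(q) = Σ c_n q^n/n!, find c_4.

4149

The EGF product rule gives c_4 = Σ_{k_1+k_2=4} C(4; k_1,k_2) · ∏ g_i(k_i), where e^{3q} gives (3)^k; (1+q)^6 gives the falling factorial (6)_k.
g_1(k) for k = 0…4: 1, 3, 9, 27, 81.
g_2(k) for k = 0…4: 1, 6, 30, 120, 360.
c_4 = Σ_k C(4,k)·g_1(k)·g_2(4−k) = 1·1·360 + 4·3·120 + 6·9·30 + 4·27·6 + 1·81·1 = 360 + 1440 + 1620 + 648 + 81 = 4149.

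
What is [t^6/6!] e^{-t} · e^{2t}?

1

The EGF product rule gives c_6 = Σ_{k_1+k_2=6} C(6; k_1,k_2) · ∏ g_i(k_i), where e^{-t} gives (-1)^k; e^{2t} gives (2)^k.
g_1(k) for k = 0…6: 1, -1, 1, -1, 1, -1, 1.
g_2(k) for k = 0…6: 1, 2, 4, 8, 16, 32, 64.
c_6 = Σ_k C(6,k)·g_1(k)·g_2(6−k) = 1·1·64 + 6·(-1)·32 + 15·1·16 + 20·(-1)·8 + 15·1·4 + 6·(-1)·2 + 1·1·1 = 64 − 192 + 240 − 160 + 60 − 12 + 1 = 1.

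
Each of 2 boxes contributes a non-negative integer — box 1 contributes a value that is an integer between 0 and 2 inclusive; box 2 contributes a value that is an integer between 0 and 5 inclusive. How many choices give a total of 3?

The generating function for the choices is (1 + y + y²)·(1 + y + y² + y³ + y⁴ + y⁵); the count is [y³].
(1 + y + y²) has coefficients 1,1,1 for degrees 0…2.
(1 + y + y² + y³ + y⁴ + y⁵) has coefficients 1,1,1,1 for degrees 0…3.
[y³] = 1·1 + 1·1 + 1·1 = 3.

3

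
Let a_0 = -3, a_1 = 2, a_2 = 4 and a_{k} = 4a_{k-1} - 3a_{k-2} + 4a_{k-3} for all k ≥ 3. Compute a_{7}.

The ordinary generating function has denominator 1 - 4z + 3z^2 - 4z^3.
Iterating the recurrence: a_0,…,a_{7} = -3, 2, 4, -2, -12, -26, -76, -274.

-274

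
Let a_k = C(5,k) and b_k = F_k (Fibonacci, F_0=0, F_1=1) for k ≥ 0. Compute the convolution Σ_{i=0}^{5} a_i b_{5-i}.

55

This is [x^5] in the product of the two ordinary generating functions.
Σ = 1·5 + 5·3 + 10·2 + 10·1 + 5·1 + 1·0 = 55.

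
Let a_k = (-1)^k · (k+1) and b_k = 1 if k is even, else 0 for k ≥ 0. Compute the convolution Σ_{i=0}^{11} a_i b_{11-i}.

-42

The convolution is the x^11 coefficient of A(x)B(x).
Σ = 1·0 − 2·1 + 3·0 − 4·1 + 5·0 − 6·1 + 7·0 − 8·1 + 9·0 − 10·1 + 11·0 − 12·1 = -42.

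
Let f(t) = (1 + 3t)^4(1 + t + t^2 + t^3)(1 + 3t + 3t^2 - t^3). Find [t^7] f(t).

(1 + 3t)^4 has coefficients 1,12,54,108,81 for degrees 0…4.
(1 + t + t^2 + t^3) has coefficients 1,1,1,1,0,0,0,0 for degrees 0…7.
Finally multiplying by (1 + 3t + 3t^2 - t^3), the product of all factors after the first has coefficients 1,4,7,6,5,2,-1,0 for degrees 0…7.
[t^7] = 1·0 + 12·(-1) + 54·2 + 108·5 + 81·6 = 1122.

1122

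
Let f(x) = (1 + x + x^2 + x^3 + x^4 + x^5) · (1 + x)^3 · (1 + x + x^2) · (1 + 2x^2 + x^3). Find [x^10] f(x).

44

(1 + x + x^2 + x^3 + x^4 + x^5) has coefficients 1,1,1,1,1,1 for degrees 0…5.
(1 + x)^3 has coefficients 1,3,3,1,0,0,0,0,0,0,0 for degrees 0…10.
Multiplying by (1 + x + x^2) gives running coefficients 1,4,7,7,4,1,0,0,0,0,0 for degrees 0…10.
Finally multiplying by (1 + 2x^2 + x^3), the product of all factors after the first has coefficients 1,4,9,16,22,22,15,6,1,0,0 for degrees 0…10.
[x^10] = 1·0 + 1·0 + 1·1 + 1·6 + 1·15 + 1·22 = 44.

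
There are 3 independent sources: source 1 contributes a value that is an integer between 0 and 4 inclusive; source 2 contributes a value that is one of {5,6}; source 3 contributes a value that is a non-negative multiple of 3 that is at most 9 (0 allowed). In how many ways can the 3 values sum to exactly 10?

3

The generating function for the choices is (1 + t + t^2 + t^3 + t^4)·(t^5 + t^6)·(1 + t^3 + t^6 + t^9); the count is [t^10].
(1 + t + t^2 + t^3 + t^4) has coefficients 1,1,1,1,1 for degrees 0…4.
(t^5 + t^6) has coefficients 0,0,0,0,0,1,1,0,0,0,0 for degrees 0…10.
Finally multiplying by (1 + t^3 + t^6 + t^9), the product of all factors after the first has coefficients 0,0,0,0,0,1,1,0,1,1,0 for degrees 0…10.
[t^10] = 1·0 + 1·1 + 1·1 + 1·0 + 1·1 = 3.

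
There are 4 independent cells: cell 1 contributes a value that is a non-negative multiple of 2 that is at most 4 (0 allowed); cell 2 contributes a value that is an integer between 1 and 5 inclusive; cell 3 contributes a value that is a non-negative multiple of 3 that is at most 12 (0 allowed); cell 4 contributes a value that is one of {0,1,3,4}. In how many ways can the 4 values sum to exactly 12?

The generating function for the choices is (1 + x² + x⁴)·(x + x² + x³ + x⁴ + x⁵)·(1 + x³ + x⁶ + x⁹ + x¹²)·(1 + x + x³ + x⁴); the count is [x¹²].
(1 + x² + x⁴) has coefficients 1,0,1,0,1 for degrees 0…4.
(x + x² + x³ + x⁴ + x⁵) has coefficients 0,1,1,1,1,1,0,0,0,0,0,0,0 for degrees 0…12.
Multiplying by (1 + x³ + x⁶ + x⁹ + x¹²) gives running coefficients 0,1,1,1,2,2,1,2,2,1,2,2,1 for degrees 0…12.
Finally multiplying by (1 + x + x³ + x⁴), the product of all factors after the first has coefficients 0,1,2,2,4,6,5,6,8,6,6,8,6 for degrees 0…12.
[x¹²] = 1·6 + 1·6 + 1·8 = 20.

20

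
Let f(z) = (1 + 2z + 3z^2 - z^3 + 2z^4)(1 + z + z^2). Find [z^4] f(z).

(1 + 2z + 3z^2 - z^3 + 2z^4) has coefficients 1,2,3,-1,2 for degrees 0…4.
(1 + z + z^2) has coefficients 1,1,1,0,0 for degrees 0…4.
[z^4] = 1·0 + 2·0 + 3·1 − 1·1 + 2·1 = 4.

4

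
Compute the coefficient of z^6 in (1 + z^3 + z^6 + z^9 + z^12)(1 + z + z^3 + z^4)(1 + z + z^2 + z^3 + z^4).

6

(1 + z^3 + z^6 + z^9 + z^12) has coefficients 1,0,0,1,0,0,1 for degrees 0…6.
(1 + z + z^3 + z^4) has coefficients 1,1,0,1,1,0,0 for degrees 0…6.
Finally multiplying by (1 + z + z^2 + z^3 + z^4), the product of all factors after the first has coefficients 1,2,2,3,4,3,2 for degrees 0…6.
[z^6] = 1·2 + 1·3 + 1·1 = 6.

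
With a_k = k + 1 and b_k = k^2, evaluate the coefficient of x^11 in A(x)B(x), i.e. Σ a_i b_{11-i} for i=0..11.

This is [x^11] in the product of the two ordinary generating functions.
Σ = 1·121 + 2·100 + 3·81 + 4·64 + 5·49 + 6·36 + 7·25 + 8·16 + 9·9 + 10·4 + 11·1 + 12·0 = 1716.

1716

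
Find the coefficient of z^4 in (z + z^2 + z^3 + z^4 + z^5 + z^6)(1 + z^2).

2

(z + z^2 + z^3 + z^4 + z^5 + z^6) has coefficients 0,1,1,1,1 for degrees 0…4.
(1 + z^2) has coefficients 1,0,1,0,0 for degrees 0…4.
[z^4] = 1·0 + 1·1 + 1·0 + 1·1 = 2.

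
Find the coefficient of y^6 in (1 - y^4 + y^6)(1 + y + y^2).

0

(1 - y^4 + y^6) has coefficients 1,0,0,0,-1,0,1 for degrees 0…6.
(1 + y + y^2) has coefficients 1,1,1,0,0,0,0 for degrees 0…6.
[y^6] = 1·0 − 1·1 + 1·1 = 0.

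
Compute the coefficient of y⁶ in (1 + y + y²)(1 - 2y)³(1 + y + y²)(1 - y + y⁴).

(1 + y + y²) has coefficients 1,1,1 for degrees 0…2.
(1 - 2y)³ has coefficients 1,-6,12,-8,0,0,0 for degrees 0…6.
Multiplying by (1 + y + y²) gives running coefficients 1,-5,7,-2,4,-8,0 for degrees 0…6.
Finally multiplying by (1 - y + y⁴), the product of all factors after the first has coefficients 1,-6,12,-9,7,-17,15 for degrees 0…6.
[y⁶] = 1·15 + 1·(-17) + 1·7 = 5.

5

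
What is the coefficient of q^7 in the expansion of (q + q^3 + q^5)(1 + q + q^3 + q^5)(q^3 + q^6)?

3

(q + q^3 + q^5) has coefficients 0,1,0,1,0,1 for degrees 0…5.
(1 + q + q^3 + q^5) has coefficients 1,1,0,1,0,1,0,0 for degrees 0…7.
Finally multiplying by (q^3 + q^6), the product of all factors after the first has coefficients 0,0,0,1,1,0,2,1 for degrees 0…7.
[q^7] = 1·2 + 1·1 + 1·0 = 3.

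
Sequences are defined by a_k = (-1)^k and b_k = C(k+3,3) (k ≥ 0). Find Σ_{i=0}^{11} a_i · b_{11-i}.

203

The convolution is the x^11 coefficient of A(x)B(x).
Σ = 1·364 − 1·286 + 1·220 − 1·165 + 1·120 − 1·84 + 1·56 − 1·35 + 1·20 − 1·10 + 1·4 − 1·1 = 203.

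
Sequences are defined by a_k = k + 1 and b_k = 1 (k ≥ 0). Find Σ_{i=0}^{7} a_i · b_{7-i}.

36

The convolution is the t^7 coefficient of A(t)B(t).
Σ = 1·1 + 2·1 + 3·1 + 4·1 + 5·1 + 6·1 + 7·1 + 8·1 = 36.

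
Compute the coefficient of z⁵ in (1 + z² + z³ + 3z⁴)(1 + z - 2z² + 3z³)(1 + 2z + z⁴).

(1 + z² + z³ + 3z⁴) has coefficients 1,0,1,1,3 for degrees 0…4.
(1 + z - 2z² + 3z³) has coefficients 1,1,-2,3,0,0 for degrees 0…5.
Finally multiplying by (1 + 2z + z⁴), the product of all factors after the first has coefficients 1,3,0,-1,7,1 for degrees 0…5.
[z⁵] = 1·1 + 1·(-1) + 1·0 + 3·3 = 9.

9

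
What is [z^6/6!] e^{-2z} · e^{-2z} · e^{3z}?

1

The EGF product rule gives c_6 = Σ_{k_1+k_2+k_3=6} C(6; k_1,k_2,k_3) · ∏ g_i(k_i), where e^{-2z} gives (-2)^k; e^{-2z} gives (-2)^k; e^{3z} gives (3)^k.
g_1(k) for k = 0…6: 1, -2, 4, -8, 16, -32, 64.
g_2(k) for k = 0…6: 1, -2, 4, -8, 16, -32, 64.
g_3(k) for k = 0…6: 1, 3, 9, 27, 81, 243, 729.
First combine the last two factors: h(k) = Σ_j C(k,j)·g_2(j)·g_3(k−j) for k = 0…6: 1, 1, 1, 1, 1, 1, 1.
c_6 = Σ_k C(6,k)·g_1(k)·h(6−k) = 1·1·1 + 6·(-2)·1 + 15·4·1 + 20·(-8)·1 + 15·16·1 + 6·(-32)·1 + 1·64·1 = 1 − 12 + 60 − 160 + 240 − 192 + 64 = 1.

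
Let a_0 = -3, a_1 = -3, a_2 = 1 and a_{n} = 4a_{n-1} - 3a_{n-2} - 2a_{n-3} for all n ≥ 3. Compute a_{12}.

The ordinary generating function has denominator 1 - 4q + 3q^2 + 2q^3.
Iterating the recurrence: a_0,…,a_{12} = -3, -3, 1, 19, 79, 257, 753, 2083, 5559, 14481, 37081, 93763, 234847.

234847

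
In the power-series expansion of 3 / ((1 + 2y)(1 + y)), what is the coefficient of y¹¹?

Partial fractions give a closed form: a_n = (6)·(-2)^n + (-3)·(-1)^n.
At n = 11: a_11 = -12285.

-12285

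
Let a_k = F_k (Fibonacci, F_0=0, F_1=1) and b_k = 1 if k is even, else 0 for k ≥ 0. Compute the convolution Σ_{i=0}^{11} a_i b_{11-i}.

144

This is [x^11] in the product of the two ordinary generating functions.
Σ = 0·0 + 1·1 + 1·0 + 2·1 + 3·0 + 5·1 + 8·0 + 13·1 + 21·0 + 34·1 + 55·0 + 89·1 = 144.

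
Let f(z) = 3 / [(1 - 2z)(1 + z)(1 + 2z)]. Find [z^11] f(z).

Partial fractions give a closed form: a_n = (1)·2^n + (-1)·(-1)^n + (3)·(-2)^n.
At n = 11: a_11 = -4095.

-4095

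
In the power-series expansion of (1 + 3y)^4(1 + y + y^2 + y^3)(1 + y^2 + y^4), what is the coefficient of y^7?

(1 + 3y)^4 has coefficients 1,12,54,108,81 for degrees 0…4.
(1 + y + y^2 + y^3) has coefficients 1,1,1,1,0,0,0,0 for degrees 0…7.
Finally multiplying by (1 + y^2 + y^4), the product of all factors after the first has coefficients 1,1,2,2,2,2,1,1 for degrees 0…7.
[y^7] = 1·1 + 12·1 + 54·2 + 108·2 + 81·2 = 499.

499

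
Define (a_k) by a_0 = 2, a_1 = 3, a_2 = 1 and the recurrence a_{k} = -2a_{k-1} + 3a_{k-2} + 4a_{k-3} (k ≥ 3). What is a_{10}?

The ordinary generating function has denominator 1 + 2z - 3z^2 - 4z^3.
Iterating the recurrence: a_0,…,a_{10} = 2, 3, 1, 15, -15, 79, -143, 463, -1039, 2895, -7055.

-7055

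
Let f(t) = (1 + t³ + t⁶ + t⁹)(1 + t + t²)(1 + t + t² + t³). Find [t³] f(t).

(1 + t³ + t⁶ + t⁹) has coefficients 1,0,0,1 for degrees 0…3.
(1 + t + t²) has coefficients 1,1,1,0 for degrees 0…3.
Finally multiplying by (1 + t + t² + t³), the product of all factors after the first has coefficients 1,2,3,3 for degrees 0…3.
[t³] = 1·3 + 1·1 = 4.

4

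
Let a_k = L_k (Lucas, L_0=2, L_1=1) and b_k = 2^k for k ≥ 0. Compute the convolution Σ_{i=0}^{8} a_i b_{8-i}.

1337

The convolution is the t^8 coefficient of A(t)B(t).
Σ = 2·256 + 1·128 + 3·64 + 4·32 + 7·16 + 11·8 + 18·4 + 29·2 + 47·1 = 1337.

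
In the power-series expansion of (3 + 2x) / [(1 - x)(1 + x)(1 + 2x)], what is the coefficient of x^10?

2731

Partial fractions give a closed form: a_n = (5/6)·1^n + (-1/2)·(-1)^n + (8/3)·(-2)^n.
At n = 10: a_10 = 2731.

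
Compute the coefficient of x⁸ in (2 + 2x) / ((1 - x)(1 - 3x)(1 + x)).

Partial fractions give a closed form: a_n = (-1)·1^n + (3)·3^n.
At n = 8: a_8 = 19682.

19682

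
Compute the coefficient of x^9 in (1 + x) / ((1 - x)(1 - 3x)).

Partial fractions give a closed form: a_n = (-1)·1^n + (2)·3^n.
At n = 9: a_9 = 39365.

39365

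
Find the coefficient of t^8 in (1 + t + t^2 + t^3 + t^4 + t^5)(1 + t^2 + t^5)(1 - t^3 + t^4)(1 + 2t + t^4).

(1 + t + t^2 + t^3 + t^4 + t^5) has coefficients 1,1,1,1,1,1 for degrees 0…5.
(1 + t^2 + t^5) has coefficients 1,0,1,0,0,1,0,0,0 for degrees 0…8.
Multiplying by (1 - t^3 + t^4) gives running coefficients 1,0,1,-1,1,0,1,0,-1 for degrees 0…8.
Finally multiplying by (1 + 2t + t^4), the product of all factors after the first has coefficients 1,2,1,1,0,2,2,1,0 for degrees 0…8.
[t^8] = 1·0 + 1·1 + 1·2 + 1·2 + 1·0 + 1·1 = 6.

6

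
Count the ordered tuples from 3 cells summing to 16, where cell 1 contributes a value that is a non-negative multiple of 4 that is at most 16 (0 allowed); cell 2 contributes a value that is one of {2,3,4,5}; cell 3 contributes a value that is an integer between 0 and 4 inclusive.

The generating function for the choices is (1 + z⁴ + z⁸ + z¹² + z¹⁶)·(z² + z³ + z⁴ + z⁵)·(1 + z + z² + z³ + z⁴); the count is [z¹⁶].
(1 + z⁴ + z⁸ + z¹² + z¹⁶) has coefficients 1,0,0,0,1,0,0,0,1,0,0,0,1,0,0,0,1 for degrees 0…16.
(z² + z³ + z⁴ + z⁵) has coefficients 0,0,1,1,1,1,0,0,0,0,0,0,0,0,0,0,0 for degrees 0…16.
Finally multiplying by (1 + z + z² + z³ + z⁴), the product of all factors after the first has coefficients 0,0,1,2,3,4,4,3,2,1,0,0,0,0,0,0,0 for degrees 0…16.
[z¹⁶] = 1·0 + 1·0 + 1·2 + 1·3 + 1·0 = 5.

5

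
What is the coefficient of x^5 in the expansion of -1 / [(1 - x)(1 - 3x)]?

-364

Partial fractions give a closed form: a_n = (1/2)·1^n + (-3/2)·3^n.
At n = 5: a_5 = -364.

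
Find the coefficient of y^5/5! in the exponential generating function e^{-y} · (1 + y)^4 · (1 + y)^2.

-151

The EGF product rule gives c_5 = Σ_{k_1+k_2+k_3=5} C(5; k_1,k_2,k_3) · ∏ g_i(k_i), where e^{-y} gives (-1)^k; (1+y)^4 gives the falling factorial (4)_k; (1+y)^2 gives the falling factorial (2)_k.
g_1(k) for k = 0…5: 1, -1, 1, -1, 1, -1.
g_2(k) for k = 0…5: 1, 4, 12, 24, 24, 0.
g_3(k) for k = 0…5: 1, 2, 2, 0, 0, 0.
First combine the last two factors: h(k) = Σ_j C(k,j)·g_2(j)·g_3(k−j) for k = 0…5: 1, 6, 30, 120, 360, 720.
c_5 = Σ_k C(5,k)·g_1(k)·h(5−k) = 1·1·720 + 5·(-1)·360 + 10·1·120 + 10·(-1)·30 + 5·1·6 + 1·(-1)·1 = 720 − 1800 + 1200 − 300 + 30 − 1 = -151.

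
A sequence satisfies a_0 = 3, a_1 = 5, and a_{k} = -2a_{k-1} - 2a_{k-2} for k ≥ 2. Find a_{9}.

80

The ordinary generating function has denominator 1 + 2t + 2t^2.
Iterating the recurrence: a_0,…,a_{9} = 3, 5, -16, 22, -12, -20, 64, -88, 48, 80.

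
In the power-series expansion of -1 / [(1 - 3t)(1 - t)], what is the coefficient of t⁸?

Partial fractions give a closed form: a_n = (-3/2)·3^n + (1/2)·1^n.
At n = 8: a_8 = -9841.

-9841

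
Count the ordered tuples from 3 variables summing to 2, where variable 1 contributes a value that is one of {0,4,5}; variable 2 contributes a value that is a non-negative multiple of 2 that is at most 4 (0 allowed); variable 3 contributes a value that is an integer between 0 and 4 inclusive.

The generating function for the choices is (1 + z⁴ + z⁵)·(1 + z² + z⁴)·(1 + z + z² + z³ + z⁴); the count is [z²].
(1 + z⁴ + z⁵) has coefficients 1,0,0 for degrees 0…2.
(1 + z² + z⁴) has coefficients 1,0,1 for degrees 0…2.
Finally multiplying by (1 + z + z² + z³ + z⁴), the product of all factors after the first has coefficients 1,1,2 for degrees 0…2.
[z²] = 1·2 = 2.

2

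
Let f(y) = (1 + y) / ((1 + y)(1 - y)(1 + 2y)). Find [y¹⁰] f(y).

683

Partial fractions give a closed form: a_n = (1/3)·1^n + (2/3)·(-2)^n.
At n = 10: a_10 = 683.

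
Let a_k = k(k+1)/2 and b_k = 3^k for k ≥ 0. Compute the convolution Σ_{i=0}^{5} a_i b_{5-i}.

The convolution is the x^5 coefficient of A(x)B(x).
Σ = 0·243 + 1·81 + 3·27 + 6·9 + 10·3 + 15·1 = 261.

261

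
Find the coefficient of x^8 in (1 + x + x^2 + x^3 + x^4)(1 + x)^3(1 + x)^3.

(1 + x + x^2 + x^3 + x^4) has coefficients 1,1,1,1,1 for degrees 0…4.
(1 + x)^3 has coefficients 1,3,3,1,0,0,0,0,0 for degrees 0…8.
Finally multiplying by (1 + x)^3, the product of all factors after the first has coefficients 1,6,15,20,15,6,1,0,0 for degrees 0…8.
[x^8] = 1·0 + 1·0 + 1·1 + 1·6 + 1·15 = 22.

22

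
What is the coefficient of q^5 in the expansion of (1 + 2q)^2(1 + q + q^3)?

(1 + 2q)^2 has coefficients 1,4,4 for degrees 0…2.
(1 + q + q^3) has coefficients 1,1,0,1,0,0 for degrees 0…5.
[q^5] = 1·0 + 4·0 + 4·1 = 4.

4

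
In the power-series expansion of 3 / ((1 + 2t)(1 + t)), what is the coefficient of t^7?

Partial fractions give a closed form: a_n = (6)·(-2)^n + (-3)·(-1)^n.
At n = 7: a_7 = -765.

-765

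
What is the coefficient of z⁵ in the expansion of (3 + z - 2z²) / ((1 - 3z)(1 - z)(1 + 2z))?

663

Partial fractions give a closed form: a_n = (14/5)·3^n + (-1/3)·1^n + (8/15)·(-2)^n.
At n = 5: a_5 = 663.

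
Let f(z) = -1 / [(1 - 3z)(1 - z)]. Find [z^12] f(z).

-797161

Partial fractions give a closed form: a_n = (-3/2)·3^n + (1/2)·1^n.
At n = 12: a_12 = -797161.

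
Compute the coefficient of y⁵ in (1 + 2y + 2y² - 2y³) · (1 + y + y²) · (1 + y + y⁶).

(1 + 2y + 2y² - 2y³) has coefficients 1,2,2,-2 for degrees 0…3.
(1 + y + y²) has coefficients 1,1,1,0,0,0 for degrees 0…5.
Finally multiplying by (1 + y + y⁶), the product of all factors after the first has coefficients 1,2,2,1,0,0 for degrees 0…5.
[y⁵] = 1·0 + 2·0 + 2·1 − 2·2 = -2.

-2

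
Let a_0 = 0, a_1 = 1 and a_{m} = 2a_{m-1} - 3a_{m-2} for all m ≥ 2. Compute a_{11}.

The ordinary generating function has denominator 1 - 2y + 3y^2.
Iterating the recurrence: a_0,…,a_{11} = 0, 1, 2, 1, -4, -11, -10, 13, 56, 73, -22, -263.

-263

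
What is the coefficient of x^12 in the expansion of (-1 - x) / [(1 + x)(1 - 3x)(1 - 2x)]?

The denominator gives the recurrence a_n = 4a_(n−1) − a_(n−2) − 6a_(n−3) for n ≥ 3; the numerator fixes a_0 = -1, a_1 = -5, a_2 = -19.
Iterating: -1, -5, -19, -65, -211, -665, -2059, -6305, -19171, -58025, -175099, -527345, -1586131, so a_12 = -1586131.

-1586131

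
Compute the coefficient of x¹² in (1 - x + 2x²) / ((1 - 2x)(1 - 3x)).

The denominator gives the recurrence a_n = 5a_(n−1) − 6a_(n−2) for n ≥ 3; the numerator fixes a_0 = 1, a_1 = 4, a_2 = 16.
Iterating: 1, 4, 16, 56, 184, 584, 1816, 5576, 16984, 51464, 155416, 468296, 1408984, so a_12 = 1408984.

1408984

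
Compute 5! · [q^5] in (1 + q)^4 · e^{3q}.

7623

The EGF product rule gives c_5 = Σ_{k_1+k_2=5} C(5; k_1,k_2) · ∏ g_i(k_i), where (1+q)^4 gives the falling factorial (4)_k; e^{3q} gives (3)^k.
g_1(k) for k = 0…5: 1, 4, 12, 24, 24, 0.
g_2(k) for k = 0…5: 1, 3, 9, 27, 81, 243.
c_5 = Σ_k C(5,k)·g_1(k)·g_2(5−k) = 1·1·243 + 5·4·81 + 10·12·27 + 10·24·9 + 5·24·3 = 243 + 1620 + 3240 + 2160 + 360 = 7623.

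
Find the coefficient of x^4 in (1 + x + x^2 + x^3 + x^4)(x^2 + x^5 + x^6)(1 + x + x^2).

(1 + x + x^2 + x^3 + x^4) has coefficients 1,1,1,1,1 for degrees 0…4.
(x^2 + x^5 + x^6) has coefficients 0,0,1,0,0 for degrees 0…4.
Finally multiplying by (1 + x + x^2), the product of all factors after the first has coefficients 0,0,1,1,1 for degrees 0…4.
[x^4] = 1·1 + 1·1 + 1·1 + 1·0 + 1·0 = 3.

3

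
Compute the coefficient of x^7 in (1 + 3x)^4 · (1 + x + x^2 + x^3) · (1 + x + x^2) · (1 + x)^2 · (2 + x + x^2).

(1 + 3x)^4 has coefficients 1,12,54,108,81 for degrees 0…4.
(1 + x + x^2 + x^3) has coefficients 1,1,1,1,0,0,0,0 for degrees 0…7.
Multiplying by (1 + x + x^2) gives running coefficients 1,2,3,3,2,1,0,0 for degrees 0…7.
Multiplying by (1 + x)^2 gives running coefficients 1,4,8,11,11,8,4,1 for degrees 0…7.
Finally multiplying by (2 + x + x^2), the product of all factors after the first has coefficients 2,9,21,34,41,38,27,14 for degrees 0…7.
[x^7] = 1·14 + 12·27 + 54·38 + 108·41 + 81·34 = 9572.

9572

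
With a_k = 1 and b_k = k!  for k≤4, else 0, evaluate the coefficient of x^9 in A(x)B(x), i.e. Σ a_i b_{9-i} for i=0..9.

This is [x^9] in the product of the two ordinary generating functions.
Σ = 1·0 + 1·0 + 1·0 + 1·0 + 1·0 + 1·24 + 1·6 + 1·2 + 1·1 + 1·1 = 34.

34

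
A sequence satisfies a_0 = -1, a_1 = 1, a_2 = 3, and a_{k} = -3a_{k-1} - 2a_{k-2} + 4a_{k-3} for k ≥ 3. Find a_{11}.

The ordinary generating function has denominator 1 + 3z + 2z^2 - 4z^3.
Iterating the recurrence: a_0,…,a_{11} = -1, 1, 3, -15, 43, -87, 115, 1, -581, 2201, -5437, 9585.

9585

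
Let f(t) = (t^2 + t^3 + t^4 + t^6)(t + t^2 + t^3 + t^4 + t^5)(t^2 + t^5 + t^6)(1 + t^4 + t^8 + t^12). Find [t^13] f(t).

16

(t^2 + t^3 + t^4 + t^6) has coefficients 0,0,1,1,1,0,1 for degrees 0…6.
(t + t^2 + t^3 + t^4 + t^5) has coefficients 0,1,1,1,1,1,0,0,0,0,0,0,0,0 for degrees 0…13.
Multiplying by (t^2 + t^5 + t^6) gives running coefficients 0,0,0,1,1,1,2,3,2,2,2,1,0,0 for degrees 0…13.
Finally multiplying by (1 + t^4 + t^8 + t^12), the product of all factors after the first has coefficients 0,0,0,1,1,1,2,4,3,3,4,5,3,3 for degrees 0…13.
[t^13] = 1·5 + 1·4 + 1·3 + 1·4 = 16.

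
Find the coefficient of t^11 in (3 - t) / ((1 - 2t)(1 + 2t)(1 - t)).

The denominator gives the recurrence a_n = a_(n−1) + 4a_(n−2) − 4a_(n−3) for n ≥ 3; the numerator fixes a_0 = 3, a_1 = 2, a_2 = 14.
Iterating: 3, 2, 14, 10, 58, 42, 234, 170, 938, 682, 3754, 2730, so a_11 = 2730.

2730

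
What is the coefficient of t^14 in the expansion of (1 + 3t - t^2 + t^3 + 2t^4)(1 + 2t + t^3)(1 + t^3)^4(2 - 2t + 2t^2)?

-42

(1 + 3t - t^2 + t^3 + 2t^4) has coefficients 1,3,-1,1,2 for degrees 0…4.
(1 + 2t + t^3) has coefficients 1,2,0,1,0,0,0,0,0,0,0,0,0,0,0 for degrees 0…14.
Multiplying by (1 + t^3)^4 gives running coefficients 1,2,0,5,8,0,10,12,0,10,8,0,5,2,0 for degrees 0…14.
Finally multiplying by (2 - 2t + 2t^2), the product of all factors after the first has coefficients 2,2,-2,14,6,-6,36,4,-4,44,-4,4,26,-6,6 for degrees 0…14.
[t^14] = 1·6 + 3·(-6) − 1·26 + 1·4 + 2·(-4) = -42.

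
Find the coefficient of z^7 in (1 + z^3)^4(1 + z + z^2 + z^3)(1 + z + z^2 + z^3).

24

(1 + z^3)^4 has coefficients 1,0,0,4,0,0,6,0 for degrees 0…7.
(1 + z + z^2 + z^3) has coefficients 1,1,1,1,0,0,0,0 for degrees 0…7.
Finally multiplying by (1 + z + z^2 + z^3), the product of all factors after the first has coefficients 1,2,3,4,3,2,1,0 for degrees 0…7.
[z^7] = 1·0 + 4·3 + 6·2 = 24.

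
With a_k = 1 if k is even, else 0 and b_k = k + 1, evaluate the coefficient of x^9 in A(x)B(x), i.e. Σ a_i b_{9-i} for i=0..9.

Write out a_i and b_{9-i} for i = 0,…,9 and sum the products.
Σ = 1·10 + 0·9 + 1·8 + 0·7 + 1·6 + 0·5 + 1·4 + 0·3 + 1·2 + 0·1 = 30.

30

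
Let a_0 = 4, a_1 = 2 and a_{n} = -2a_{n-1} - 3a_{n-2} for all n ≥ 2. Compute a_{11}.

The ordinary generating function has denominator 1 + 2y + 3y^2.
Iterating the recurrence: a_0,…,a_{11} = 4, 2, -16, 26, -4, -70, 152, -94, -268, 818, -832, -790.

-790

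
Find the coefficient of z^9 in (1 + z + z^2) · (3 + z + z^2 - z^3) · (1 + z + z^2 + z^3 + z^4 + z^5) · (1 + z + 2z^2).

9

(1 + z + z^2) has coefficients 1,1,1 for degrees 0…2.
(3 + z + z^2 - z^3) has coefficients 3,1,1,-1,0,0,0,0,0,0 for degrees 0…9.
Multiplying by (1 + z + z^2 + z^3 + z^4 + z^5) gives running coefficients 3,4,5,4,4,4,1,0,-1,0 for degrees 0…9.
Finally multiplying by (1 + z + 2z^2), the product of all factors after the first has coefficients 3,7,15,17,18,16,13,9,1,-1 for degrees 0…9.
[z^9] = 1·(-1) + 1·1 + 1·9 = 9.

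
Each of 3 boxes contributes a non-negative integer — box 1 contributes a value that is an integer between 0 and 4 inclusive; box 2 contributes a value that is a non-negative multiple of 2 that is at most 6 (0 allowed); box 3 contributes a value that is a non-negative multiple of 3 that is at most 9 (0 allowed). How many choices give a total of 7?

The generating function for the choices is (1 + t + t² + t³ + t⁴)·(1 + t² + t⁴ + t⁶)·(1 + t³ + t⁶ + t⁹); the count is [t⁷].
(1 + t + t² + t³ + t⁴) has coefficients 1,1,1,1,1 for degrees 0…4.
(1 + t² + t⁴ + t⁶) has coefficients 1,0,1,0,1,0,1,0 for degrees 0…7.
Finally multiplying by (1 + t³ + t⁶ + t⁹), the product of all factors after the first has coefficients 1,0,1,1,1,1,2,1 for degrees 0…7.
[t⁷] = 1·1 + 1·2 + 1·1 + 1·1 + 1·1 = 6.

6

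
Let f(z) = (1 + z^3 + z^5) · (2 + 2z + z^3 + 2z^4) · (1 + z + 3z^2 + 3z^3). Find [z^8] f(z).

18

(1 + z^3 + z^5) has coefficients 1,0,0,1,0,1 for degrees 0…5.
(2 + 2z + z^3 + 2z^4) has coefficients 2,2,0,1,2,0,0,0,0 for degrees 0…8.
Finally multiplying by (1 + z + 3z^2 + 3z^3), the product of all factors after the first has coefficients 2,4,8,13,9,5,9,6,0 for degrees 0…8.
[z^8] = 1·0 + 1·5 + 1·13 = 18.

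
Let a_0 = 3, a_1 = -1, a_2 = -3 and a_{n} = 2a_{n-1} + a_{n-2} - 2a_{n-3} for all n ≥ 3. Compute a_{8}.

The ordinary generating function has denominator 1 - 2q - q^2 + 2q^3.
Iterating the recurrence: a_0,…,a_{8} = 3, -1, -3, -13, -27, -61, -123, -253, -507.

-507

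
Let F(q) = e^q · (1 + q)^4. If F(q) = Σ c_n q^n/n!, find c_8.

The EGF product rule gives c_8 = Σ_{k_1+k_2=8} C(8; k_1,k_2) · ∏ g_i(k_i), where e^q gives (1)^k; (1+q)^4 gives the falling factorial (4)_k.
g_1(k) for k = 0…8: 1, 1, 1, 1, 1, 1, 1, 1, 1.
g_2(k) for k = 0…8: 1, 4, 12, 24, 24, 0, 0, 0, 0.
c_8 = Σ_k C(8,k)·g_1(k)·g_2(8−k) = 70·1·24 + 56·1·24 + 28·1·12 + 8·1·4 + 1·1·1 = 1680 + 1344 + 336 + 32 + 1 = 3393.

3393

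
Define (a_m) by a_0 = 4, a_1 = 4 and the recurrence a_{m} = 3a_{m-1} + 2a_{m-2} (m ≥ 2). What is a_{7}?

11012

The ordinary generating function has denominator 1 - 3z - 2z^2.
Iterating the recurrence: a_0,…,a_{7} = 4, 4, 20, 68, 244, 868, 3092, 11012.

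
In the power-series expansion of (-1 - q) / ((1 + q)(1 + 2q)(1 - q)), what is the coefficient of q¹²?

Partial fractions give a closed form: a_n = (-2/3)·(-2)^n + (-1/3)·1^n.
At n = 12: a_12 = -2731.

-2731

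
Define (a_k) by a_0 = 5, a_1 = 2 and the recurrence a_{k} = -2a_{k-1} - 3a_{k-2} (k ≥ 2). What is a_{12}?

The ordinary generating function has denominator 1 + 2z + 3z^2.
Iterating the recurrence: a_0,…,a_{12} = 5, 2, -19, 32, -7, -82, 185, -124, -307, 986, -1051, -856, 4865.

4865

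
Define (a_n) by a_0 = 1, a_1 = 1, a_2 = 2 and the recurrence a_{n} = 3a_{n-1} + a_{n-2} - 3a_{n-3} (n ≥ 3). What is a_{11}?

The ordinary generating function has denominator 1 - 3z - z^2 + 3z^3.
Iterating the recurrence: a_0,…,a_{11} = 1, 1, 2, 4, 11, 31, 92, 274, 821, 2461, 7382, 22144.

22144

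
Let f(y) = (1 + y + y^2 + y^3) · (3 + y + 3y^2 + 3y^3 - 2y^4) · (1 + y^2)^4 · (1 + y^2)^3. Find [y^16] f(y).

63

(1 + y + y^2 + y^3) has coefficients 1,1,1,1 for degrees 0…3.
(3 + y + 3y^2 + 3y^3 - 2y^4) has coefficients 3,1,3,3,-2,0,0,0,0,0,0,0,0,0,0,0,0 for degrees 0…16.
Multiplying by (1 + y^2)^4 gives running coefficients 3,1,15,7,28,18,22,22,3,13,-5,3,-2,0,0,0,0 for degrees 0…16.
Finally multiplying by (1 + y^2)^3, the product of all factors after the first has coefficients 3,1,24,10,82,42,154,98,168,140,98,126,14,70,-18,22,-11 for degrees 0…16.
[y^16] = 1·(-11) + 1·22 + 1·(-18) + 1·70 = 63.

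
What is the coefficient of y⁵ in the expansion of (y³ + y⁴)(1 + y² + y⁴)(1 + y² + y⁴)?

(y³ + y⁴) has coefficients 0,0,0,1,1 for degrees 0…4.
(1 + y² + y⁴) has coefficients 1,0,1,0,1,0 for degrees 0…5.
Finally multiplying by (1 + y² + y⁴), the product of all factors after the first has coefficients 1,0,2,0,3,0 for degrees 0…5.
[y⁵] = 1·2 + 1·0 = 2.

2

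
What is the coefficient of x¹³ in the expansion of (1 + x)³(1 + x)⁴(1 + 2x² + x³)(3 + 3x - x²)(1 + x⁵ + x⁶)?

(1 + x)³ has coefficients 1,3,3,1 for degrees 0…3.
(1 + x)⁴ has coefficients 1,4,6,4,1,0,0,0,0,0,0,0,0,0 for degrees 0…13.
Multiplying by (1 + 2x² + x³) gives running coefficients 1,4,8,13,17,14,6,1,0,0,0,0,0,0 for degrees 0…13.
Multiplying by (3 + 3x - x²) gives running coefficients 3,15,35,59,82,80,43,7,-3,-1,0,0,0,0 for degrees 0…13.
Finally multiplying by (1 + x⁵ + x⁶), the product of all factors after the first has coefficients 3,15,35,59,82,83,61,57,91,140,162,123,50,4 for degrees 0…13.
[x¹³] = 1·4 + 3·50 + 3·123 + 1·162 = 685.

685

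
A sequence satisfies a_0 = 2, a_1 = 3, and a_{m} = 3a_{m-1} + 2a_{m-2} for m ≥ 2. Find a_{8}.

25889

The ordinary generating function has denominator 1 - 3t - 2t^2.
Iterating the recurrence: a_0,…,a_{8} = 2, 3, 13, 45, 161, 573, 2041, 7269, 25889.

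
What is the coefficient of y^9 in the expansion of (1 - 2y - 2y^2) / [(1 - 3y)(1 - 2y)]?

7073

The denominator gives the recurrence a_n = 5a_(n−1) − 6a_(n−2) for n ≥ 3; the numerator fixes a_0 = 1, a_1 = 3, a_2 = 7.
Iterating: 1, 3, 7, 17, 43, 113, 307, 857, 2443, 7073, so a_9 = 7073.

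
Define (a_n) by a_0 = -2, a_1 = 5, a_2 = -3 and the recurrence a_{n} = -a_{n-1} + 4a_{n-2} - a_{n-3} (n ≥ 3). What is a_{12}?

-122747

The ordinary generating function has denominator 1 + x - 4x^2 + x^3.
Iterating the recurrence: a_0,…,a_{12} = -2, 5, -3, 25, -42, 145, -338, 960, -2457, 6635, -17423, 46420, -122747.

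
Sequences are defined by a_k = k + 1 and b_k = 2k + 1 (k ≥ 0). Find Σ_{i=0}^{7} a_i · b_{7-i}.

The convolution is the x^7 coefficient of A(x)B(x).
Σ = 1·15 + 2·13 + 3·11 + 4·9 + 5·7 + 6·5 + 7·3 + 8·1 = 204.

204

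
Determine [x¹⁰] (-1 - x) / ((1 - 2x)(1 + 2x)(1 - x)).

Partial fractions give a closed form: a_n = (-3/2)·2^n + (-1/6)·(-2)^n + (2/3)·1^n.
At n = 10: a_10 = -1706.

-1706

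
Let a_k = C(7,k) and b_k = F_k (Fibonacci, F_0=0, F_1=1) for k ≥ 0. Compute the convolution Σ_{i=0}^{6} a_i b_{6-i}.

Write out a_i and b_{6-i} for i = 0,…,6 and sum the products.
Σ = 1·8 + 7·5 + 21·3 + 35·2 + 35·1 + 21·1 + 7·0 = 232.

232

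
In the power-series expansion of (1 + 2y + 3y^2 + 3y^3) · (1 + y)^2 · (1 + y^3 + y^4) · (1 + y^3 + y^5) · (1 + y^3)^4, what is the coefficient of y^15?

461

(1 + 2y + 3y^2 + 3y^3) has coefficients 1,2,3,3 for degrees 0…3.
(1 + y)^2 has coefficients 1,2,1,0,0,0,0,0,0,0,0,0,0,0,0,0 for degrees 0…15.
Multiplying by (1 + y^3 + y^4) gives running coefficients 1,2,1,1,3,3,1,0,0,0,0,0,0,0,0,0 for degrees 0…15.
Multiplying by (1 + y^3 + y^5) gives running coefficients 1,2,1,2,5,5,4,4,4,4,3,1,0,0,0,0 for degrees 0…15.
Finally multiplying by (1 + y^3)^4, the product of all factors after the first has coefficients 1,2,1,6,13,9,18,36,30,36,57,51,49,58,49,42 for degrees 0…15.
[y^15] = 1·42 + 2·49 + 3·58 + 3·49 = 461.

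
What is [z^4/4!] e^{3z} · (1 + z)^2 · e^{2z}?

1925

The EGF product rule gives c_4 = Σ_{k_1+k_2+k_3=4} C(4; k_1,k_2,k_3) · ∏ g_i(k_i), where e^{3z} gives (3)^k; (1+z)^2 gives the falling factorial (2)_k; e^{2z} gives (2)^k.
g_1(k) for k = 0…4: 1, 3, 9, 27, 81.
g_2(k) for k = 0…4: 1, 2, 2, 0, 0.
g_3(k) for k = 0…4: 1, 2, 4, 8, 16.
First combine the last two factors: h(k) = Σ_j C(k,j)·g_2(j)·g_3(k−j) for k = 0…4: 1, 4, 14, 44, 128.
c_4 = Σ_k C(4,k)·g_1(k)·h(4−k) = 1·1·128 + 4·3·44 + 6·9·14 + 4·27·4 + 1·81·1 = 128 + 528 + 756 + 432 + 81 = 1925.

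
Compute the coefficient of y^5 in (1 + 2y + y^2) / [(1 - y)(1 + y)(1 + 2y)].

Partial fractions give a closed form: a_n = (2/3)·1^n + (1/3)·(-2)^n.
At n = 5: a_5 = -10.

-10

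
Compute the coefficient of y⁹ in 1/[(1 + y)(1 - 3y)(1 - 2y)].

43604

The denominator gives the recurrence a_n = 4a_(n−1) − a_(n−2) − 6a_(n−3) for n ≥ 3; the numerator fixes a_0 = 1, a_1 = 4, a_2 = 15.
Iterating: 1, 4, 15, 50, 161, 504, 1555, 4750, 14421, 43604, so a_9 = 43604.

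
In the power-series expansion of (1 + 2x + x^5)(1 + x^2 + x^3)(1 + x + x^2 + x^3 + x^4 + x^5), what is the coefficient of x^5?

10

(1 + 2x + x^5) has coefficients 1,2,0,0,0,1 for degrees 0…5.
(1 + x^2 + x^3) has coefficients 1,0,1,1,0,0 for degrees 0…5.
Finally multiplying by (1 + x + x^2 + x^3 + x^4 + x^5), the product of all factors after the first has coefficients 1,1,2,3,3,3 for degrees 0…5.
[x^5] = 1·3 + 2·3 + 1·1 = 10.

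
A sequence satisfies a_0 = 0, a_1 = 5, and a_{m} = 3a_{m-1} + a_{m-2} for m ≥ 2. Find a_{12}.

2336400

The ordinary generating function has denominator 1 - 3t - t^2.
Iterating the recurrence: a_0,…,a_{12} = 0, 5, 15, 50, 165, 545, 1800, 5945, 19635, 64850, 214185, 707405, 2336400.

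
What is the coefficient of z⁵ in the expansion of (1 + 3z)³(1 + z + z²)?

(1 + 3z)³ has coefficients 1,9,27,27 for degrees 0…3.
(1 + z + z²) has coefficients 1,1,1,0,0,0 for degrees 0…5.
[z⁵] = 1·0 + 9·0 + 27·0 + 27·1 = 27.

27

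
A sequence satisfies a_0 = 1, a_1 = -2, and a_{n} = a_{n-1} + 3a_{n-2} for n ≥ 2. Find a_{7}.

-74

The ordinary generating function has denominator 1 - q - 3q^2.
Iterating the recurrence: a_0,…,a_{7} = 1, -2, 1, -5, -2, -17, -23, -74.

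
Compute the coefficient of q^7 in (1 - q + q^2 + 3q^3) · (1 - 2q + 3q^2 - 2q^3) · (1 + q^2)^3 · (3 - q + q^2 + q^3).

(1 - q + q^2 + 3q^3) has coefficients 1,-1,1,3 for degrees 0…3.
(1 - 2q + 3q^2 - 2q^3) has coefficients 1,-2,3,-2,0,0,0,0 for degrees 0…7.
Multiplying by (1 + q^2)^3 gives running coefficients 1,-2,6,-8,12,-12,10,-8 for degrees 0…7.
Finally multiplying by (3 - q + q^2 + q^3), the product of all factors after the first has coefficients 3,-7,21,-31,48,-50,46,-34 for degrees 0…7.
[q^7] = 1·(-34) − 1·46 + 1·(-50) + 3·48 = 14.

14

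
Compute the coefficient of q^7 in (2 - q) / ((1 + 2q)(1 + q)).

-637

Partial fractions give a closed form: a_n = (5)·(-2)^n + (-3)·(-1)^n.
At n = 7: a_7 = -637.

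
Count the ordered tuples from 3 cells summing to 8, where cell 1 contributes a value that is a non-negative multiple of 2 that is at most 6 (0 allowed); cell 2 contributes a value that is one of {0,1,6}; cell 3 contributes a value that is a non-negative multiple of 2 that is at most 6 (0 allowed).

5

The generating function for the choices is (1 + t² + t⁴ + t⁶)·(1 + t + t⁶)·(1 + t² + t⁴ + t⁶); the count is [t⁸].
(1 + t² + t⁴ + t⁶) has coefficients 1,0,1,0,1,0,1 for degrees 0…6.
(1 + t + t⁶) has coefficients 1,1,0,0,0,0,1,0,0 for degrees 0…8.
Finally multiplying by (1 + t² + t⁴ + t⁶), the product of all factors after the first has coefficients 1,1,1,1,1,1,2,1,1 for degrees 0…8.
[t⁸] = 1·1 + 1·2 + 1·1 + 1·1 = 5.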